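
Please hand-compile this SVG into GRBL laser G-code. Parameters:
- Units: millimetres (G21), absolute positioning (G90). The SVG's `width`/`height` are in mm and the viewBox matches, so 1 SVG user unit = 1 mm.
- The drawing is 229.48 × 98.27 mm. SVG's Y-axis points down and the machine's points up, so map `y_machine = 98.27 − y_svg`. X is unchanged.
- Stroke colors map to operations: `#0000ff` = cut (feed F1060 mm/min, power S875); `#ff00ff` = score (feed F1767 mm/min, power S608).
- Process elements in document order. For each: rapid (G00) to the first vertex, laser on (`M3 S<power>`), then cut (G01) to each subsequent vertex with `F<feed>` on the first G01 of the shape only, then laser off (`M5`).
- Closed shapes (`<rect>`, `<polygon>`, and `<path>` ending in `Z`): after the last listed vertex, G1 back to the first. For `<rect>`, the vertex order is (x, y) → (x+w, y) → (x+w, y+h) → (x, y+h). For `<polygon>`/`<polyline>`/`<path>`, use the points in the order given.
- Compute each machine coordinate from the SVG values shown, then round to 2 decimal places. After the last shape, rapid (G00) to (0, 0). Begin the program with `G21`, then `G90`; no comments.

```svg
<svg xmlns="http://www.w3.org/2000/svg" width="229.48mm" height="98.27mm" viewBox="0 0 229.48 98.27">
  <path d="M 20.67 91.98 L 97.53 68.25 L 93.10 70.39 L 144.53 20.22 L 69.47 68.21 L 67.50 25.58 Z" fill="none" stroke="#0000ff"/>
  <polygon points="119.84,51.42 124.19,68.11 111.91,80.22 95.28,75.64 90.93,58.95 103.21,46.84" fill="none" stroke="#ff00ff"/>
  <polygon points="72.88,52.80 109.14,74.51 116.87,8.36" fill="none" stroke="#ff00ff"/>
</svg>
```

Since the viewBox matches the mm dimensions, user units are millimetres directly. The only transform is the Y-flip y_m = 98.27 − y_svg.

Shape 1 is a closed polygon drawn with `<path>`. Its stroke #0000ff means cut at S875, F1060. After flipping Y the toolpath is (20.67,6.29) → (97.53,30.02) → (93.10,27.88) → (144.53,78.05) → (69.47,30.06) → (67.50,72.69) → (20.67,6.29), returning to the start.

Shape 2 is a regular polygon drawn with `<polygon>`. Its stroke #ff00ff means score at S608, F1767. After flipping Y the toolpath is (119.84,46.85) → (124.19,30.16) → (111.91,18.05) → (95.28,22.63) → (90.93,39.32) → (103.21,51.43) → (119.84,46.85), returning to the start.

Shape 3 is a closed polygon drawn with `<polygon>`. Its stroke #ff00ff means score at S608, F1767. After flipping Y the toolpath is (72.88,45.47) → (109.14,23.76) → (116.87,89.91) → (72.88,45.47), returning to the start.

G21
G90
G00 X20.67 Y6.29
M3 S875
G01 X97.53 Y30.02 F1060
G01 X93.10 Y27.88
G01 X144.53 Y78.05
G01 X69.47 Y30.06
G01 X67.50 Y72.69
G01 X20.67 Y6.29
M5
G00 X119.84 Y46.85
M3 S608
G01 X124.19 Y30.16 F1767
G01 X111.91 Y18.05
G01 X95.28 Y22.63
G01 X90.93 Y39.32
G01 X103.21 Y51.43
G01 X119.84 Y46.85
M5
G00 X72.88 Y45.47
M3 S608
G01 X109.14 Y23.76 F1767
G01 X116.87 Y89.91
G01 X72.88 Y45.47
M5
G00 X0.00 Y0.00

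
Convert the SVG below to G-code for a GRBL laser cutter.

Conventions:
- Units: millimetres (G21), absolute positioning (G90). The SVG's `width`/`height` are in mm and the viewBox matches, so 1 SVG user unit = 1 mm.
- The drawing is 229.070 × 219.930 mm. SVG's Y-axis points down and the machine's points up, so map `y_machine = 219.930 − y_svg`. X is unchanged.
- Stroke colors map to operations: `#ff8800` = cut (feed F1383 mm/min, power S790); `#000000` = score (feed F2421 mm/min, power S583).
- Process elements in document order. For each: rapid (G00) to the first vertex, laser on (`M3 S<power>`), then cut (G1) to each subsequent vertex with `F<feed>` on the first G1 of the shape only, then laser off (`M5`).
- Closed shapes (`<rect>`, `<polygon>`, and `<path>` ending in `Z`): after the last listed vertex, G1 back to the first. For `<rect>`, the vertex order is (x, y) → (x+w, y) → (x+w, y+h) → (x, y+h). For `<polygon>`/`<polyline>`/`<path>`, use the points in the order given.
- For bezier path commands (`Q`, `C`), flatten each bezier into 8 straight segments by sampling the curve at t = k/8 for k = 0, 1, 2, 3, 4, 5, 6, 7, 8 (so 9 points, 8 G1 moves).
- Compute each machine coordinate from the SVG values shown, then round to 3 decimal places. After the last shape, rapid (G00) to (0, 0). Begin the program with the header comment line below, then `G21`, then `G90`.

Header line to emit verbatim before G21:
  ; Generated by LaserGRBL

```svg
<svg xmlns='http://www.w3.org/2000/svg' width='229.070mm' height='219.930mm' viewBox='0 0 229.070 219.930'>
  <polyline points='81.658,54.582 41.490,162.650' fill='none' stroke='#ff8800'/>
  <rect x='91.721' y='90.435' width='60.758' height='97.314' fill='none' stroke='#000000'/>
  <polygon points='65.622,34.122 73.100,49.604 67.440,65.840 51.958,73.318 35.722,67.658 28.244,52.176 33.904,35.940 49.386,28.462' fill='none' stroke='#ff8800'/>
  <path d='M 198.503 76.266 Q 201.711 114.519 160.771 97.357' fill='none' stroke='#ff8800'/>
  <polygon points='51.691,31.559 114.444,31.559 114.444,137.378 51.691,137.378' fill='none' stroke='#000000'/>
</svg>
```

; Generated by LaserGRBL
G21
G90
G00 X81.658 Y165.348
M3 S790
G1 X41.490 Y57.280 F1383
M5
G00 X91.721 Y129.495
M3 S583
G1 X152.479 Y129.495 F2421
G1 X152.479 Y32.181
G1 X91.721 Y32.181
G1 X91.721 Y129.495
M5
G00 X65.622 Y185.808
M3 S790
G1 X73.100 Y170.326 F1383
G1 X67.440 Y154.090
G1 X51.958 Y146.612
G1 X35.722 Y152.272
G1 X28.244 Y167.754
G1 X33.904 Y183.990
G1 X49.386 Y191.468
G1 X65.622 Y185.808
M5
G00 X198.503 Y143.664
M3 S790
G1 X198.615 Y134.967 F1383
G1 X197.348 Y128.001
G1 X194.701 Y122.767
G1 X190.674 Y119.265
G1 X185.268 Y117.494
G1 X178.482 Y117.455
G1 X170.316 Y119.148
G1 X160.771 Y122.573
M5
G00 X51.691 Y188.371
M3 S583
G1 X114.444 Y188.371 F2421
G1 X114.444 Y82.552
G1 X51.691 Y82.552
G1 X51.691 Y188.371
M5
G00 X0.000 Y0.000

Since the viewBox matches the mm dimensions, user units are millimetres directly. The only transform is the Y-flip y_m = 219.930 − y_svg.

Shape 1 is a line segment drawn with `<polyline>`. Its stroke #ff8800 means cut at S790, F1383. After flipping Y the toolpath is (81.658,165.348) → (41.490,57.280).

Shape 2 is a rectangle drawn with `<rect>`. Its stroke #000000 means score at S583, F2421. After flipping Y the toolpath is (91.721,129.495) → (152.479,129.495) → (152.479,32.181) → (91.721,32.181) → (91.721,129.495), returning to the start.

Shape 3 is a regular polygon drawn with `<polygon>`. Its stroke #ff8800 means cut at S790, F1383. After flipping Y the toolpath is (65.622,185.808) → (73.100,170.326) → (67.440,154.090) → (51.958,146.612) → (35.722,152.272) → (28.244,167.754) → (33.904,183.990) → (49.386,191.468) → (65.622,185.808), returning to the start.

Shape 4 is a quadratic bezier drawn with `<path>`. Its stroke #ff8800 means cut at S790, F1383. After flipping Y the toolpath is (198.503,143.664) → (198.615,134.967) → (197.348,128.001) → (194.701,122.767) → (190.674,119.265) → (185.268,117.494) → (178.482,117.455) → (170.316,119.148) → (160.771,122.573).

Shape 5 is a rectangle drawn with `<polygon>`. Its stroke #000000 means score at S583, F2421. After flipping Y the toolpath is (51.691,188.371) → (114.444,188.371) → (114.444,82.552) → (51.691,82.552) → (51.691,188.371), returning to the start.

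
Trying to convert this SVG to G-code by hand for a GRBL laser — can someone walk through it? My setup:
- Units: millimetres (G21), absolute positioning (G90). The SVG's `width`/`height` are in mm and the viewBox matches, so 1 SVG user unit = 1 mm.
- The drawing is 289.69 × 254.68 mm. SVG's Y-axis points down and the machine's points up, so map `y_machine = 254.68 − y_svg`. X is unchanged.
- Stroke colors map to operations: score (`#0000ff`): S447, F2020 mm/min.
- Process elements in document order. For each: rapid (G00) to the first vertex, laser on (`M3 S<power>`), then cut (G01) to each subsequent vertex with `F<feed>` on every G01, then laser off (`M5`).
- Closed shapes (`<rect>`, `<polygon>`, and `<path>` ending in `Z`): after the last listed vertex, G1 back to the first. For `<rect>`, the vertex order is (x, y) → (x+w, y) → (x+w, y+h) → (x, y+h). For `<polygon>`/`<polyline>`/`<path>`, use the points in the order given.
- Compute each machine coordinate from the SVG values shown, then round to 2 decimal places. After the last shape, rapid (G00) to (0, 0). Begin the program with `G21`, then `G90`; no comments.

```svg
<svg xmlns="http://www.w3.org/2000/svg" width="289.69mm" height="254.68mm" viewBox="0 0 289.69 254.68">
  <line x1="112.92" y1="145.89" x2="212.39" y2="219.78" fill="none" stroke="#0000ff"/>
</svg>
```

G21
G90
G00 X112.92 Y108.79
M3 S447
G01 X212.39 Y34.90 F2020
M5
G00 X0.00 Y0.00

viewBox `0 0 289.69 254.68` with mm width/height → 1 unit = 1 mm. Flip: y_m = 254.68 − y_svg.

**Shape 1** — `<line>` line segment, stroke `#0000ff` → score (S447, F2020). Machine vertices: (112.92,108.79) → (212.39,34.90). Open path.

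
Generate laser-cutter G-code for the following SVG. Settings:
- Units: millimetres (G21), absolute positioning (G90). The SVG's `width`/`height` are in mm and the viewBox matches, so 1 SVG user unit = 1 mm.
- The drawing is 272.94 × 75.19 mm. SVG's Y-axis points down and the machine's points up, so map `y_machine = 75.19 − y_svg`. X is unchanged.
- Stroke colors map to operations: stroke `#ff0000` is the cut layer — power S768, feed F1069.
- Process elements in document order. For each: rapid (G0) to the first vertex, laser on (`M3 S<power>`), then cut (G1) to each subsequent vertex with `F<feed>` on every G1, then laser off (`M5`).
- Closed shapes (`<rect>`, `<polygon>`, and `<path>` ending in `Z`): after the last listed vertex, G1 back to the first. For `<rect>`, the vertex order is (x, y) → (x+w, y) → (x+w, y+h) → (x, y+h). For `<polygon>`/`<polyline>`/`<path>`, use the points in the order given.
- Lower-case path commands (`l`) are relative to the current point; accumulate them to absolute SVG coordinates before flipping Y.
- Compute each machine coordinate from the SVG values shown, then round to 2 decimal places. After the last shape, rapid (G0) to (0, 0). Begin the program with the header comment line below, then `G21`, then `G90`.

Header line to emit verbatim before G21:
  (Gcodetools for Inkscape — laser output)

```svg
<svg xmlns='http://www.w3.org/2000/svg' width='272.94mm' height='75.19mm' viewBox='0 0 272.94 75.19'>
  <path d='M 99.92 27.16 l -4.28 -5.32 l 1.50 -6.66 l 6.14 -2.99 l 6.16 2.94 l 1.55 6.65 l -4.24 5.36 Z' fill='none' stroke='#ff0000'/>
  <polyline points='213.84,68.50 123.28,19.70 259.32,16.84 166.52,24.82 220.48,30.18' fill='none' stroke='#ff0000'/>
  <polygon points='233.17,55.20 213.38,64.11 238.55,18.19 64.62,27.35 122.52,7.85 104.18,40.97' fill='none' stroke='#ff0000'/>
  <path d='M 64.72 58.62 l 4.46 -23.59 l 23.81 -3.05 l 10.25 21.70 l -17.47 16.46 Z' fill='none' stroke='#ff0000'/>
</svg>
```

1 u = 1 mm; y_m = 75.19 − y.

[1] `<path>` regular polygon, #ff0000→cut S768 F1069: (99.92,48.03) → (95.64,53.35) → (97.14,60.01) → (103.28,63.00) → (109.44,60.06) → (110.99,53.41) → (106.75,48.05) → (99.92,48.03) (closed)

[2] `<polyline>` open polyline, #ff0000→cut S768 F1069: (213.84,6.69) → (123.28,55.49) → (259.32,58.35) → (166.52,50.37) → (220.48,45.01)

[3] `<polygon>` closed polygon, #ff0000→cut S768 F1069: (233.17,19.99) → (213.38,11.08) → (238.55,57.00) → (64.62,47.84) → (122.52,67.34) → (104.18,34.22) → (233.17,19.99) (closed)

[4] `<path>` regular polygon, #ff0000→cut S768 F1069: (64.72,16.57) → (69.18,40.16) → (92.99,43.21) → (103.24,21.51) → (85.77,5.05) → (64.72,16.57) (closed)

(Gcodetools for Inkscape — laser output)
G21
G90
G0 X99.92 Y48.03
M3 S768
G1 X95.64 Y53.35 F1069
G1 X97.14 Y60.01 F1069
G1 X103.28 Y63.00 F1069
G1 X109.44 Y60.06 F1069
G1 X110.99 Y53.41 F1069
G1 X106.75 Y48.05 F1069
G1 X99.92 Y48.03 F1069
M5
G0 X213.84 Y6.69
M3 S768
G1 X123.28 Y55.49 F1069
G1 X259.32 Y58.35 F1069
G1 X166.52 Y50.37 F1069
G1 X220.48 Y45.01 F1069
M5
G0 X233.17 Y19.99
M3 S768
G1 X213.38 Y11.08 F1069
G1 X238.55 Y57.00 F1069
G1 X64.62 Y47.84 F1069
G1 X122.52 Y67.34 F1069
G1 X104.18 Y34.22 F1069
G1 X233.17 Y19.99 F1069
M5
G0 X64.72 Y16.57
M3 S768
G1 X69.18 Y40.16 F1069
G1 X92.99 Y43.21 F1069
G1 X103.24 Y21.51 F1069
G1 X85.77 Y5.05 F1069
G1 X64.72 Y16.57 F1069
M5
G0 X0.00 Y0.00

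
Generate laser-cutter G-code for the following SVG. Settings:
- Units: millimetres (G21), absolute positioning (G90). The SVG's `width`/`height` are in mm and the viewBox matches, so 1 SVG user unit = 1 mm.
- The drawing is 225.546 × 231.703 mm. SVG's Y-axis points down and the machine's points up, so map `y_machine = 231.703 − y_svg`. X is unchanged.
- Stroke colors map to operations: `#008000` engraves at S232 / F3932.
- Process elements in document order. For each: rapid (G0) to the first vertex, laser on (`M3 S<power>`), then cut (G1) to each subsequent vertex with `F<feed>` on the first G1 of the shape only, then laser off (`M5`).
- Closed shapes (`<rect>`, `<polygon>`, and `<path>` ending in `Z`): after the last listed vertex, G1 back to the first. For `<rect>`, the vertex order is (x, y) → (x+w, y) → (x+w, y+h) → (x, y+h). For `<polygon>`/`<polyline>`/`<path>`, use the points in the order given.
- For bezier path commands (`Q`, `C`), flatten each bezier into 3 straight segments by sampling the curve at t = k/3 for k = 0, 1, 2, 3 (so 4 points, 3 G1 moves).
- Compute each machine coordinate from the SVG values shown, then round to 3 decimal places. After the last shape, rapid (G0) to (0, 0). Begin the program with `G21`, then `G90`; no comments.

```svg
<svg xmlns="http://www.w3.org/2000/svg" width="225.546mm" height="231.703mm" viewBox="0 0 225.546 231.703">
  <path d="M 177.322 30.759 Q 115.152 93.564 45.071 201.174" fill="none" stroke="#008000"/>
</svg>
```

1 u = 1 mm; y_m = 231.703 − y.

[1] `<path>` quadratic bezier, #008000→engrave S232 F3932: (177.322,200.944) → (134.996,154.096) → (90.913,97.291) → (45.071,30.529)

G21
G90
G0 X177.322 Y200.944
M3 S232
G1 X134.996 Y154.096 F3932
G1 X90.913 Y97.291
G1 X45.071 Y30.529
M5
G0 X0.000 Y0.000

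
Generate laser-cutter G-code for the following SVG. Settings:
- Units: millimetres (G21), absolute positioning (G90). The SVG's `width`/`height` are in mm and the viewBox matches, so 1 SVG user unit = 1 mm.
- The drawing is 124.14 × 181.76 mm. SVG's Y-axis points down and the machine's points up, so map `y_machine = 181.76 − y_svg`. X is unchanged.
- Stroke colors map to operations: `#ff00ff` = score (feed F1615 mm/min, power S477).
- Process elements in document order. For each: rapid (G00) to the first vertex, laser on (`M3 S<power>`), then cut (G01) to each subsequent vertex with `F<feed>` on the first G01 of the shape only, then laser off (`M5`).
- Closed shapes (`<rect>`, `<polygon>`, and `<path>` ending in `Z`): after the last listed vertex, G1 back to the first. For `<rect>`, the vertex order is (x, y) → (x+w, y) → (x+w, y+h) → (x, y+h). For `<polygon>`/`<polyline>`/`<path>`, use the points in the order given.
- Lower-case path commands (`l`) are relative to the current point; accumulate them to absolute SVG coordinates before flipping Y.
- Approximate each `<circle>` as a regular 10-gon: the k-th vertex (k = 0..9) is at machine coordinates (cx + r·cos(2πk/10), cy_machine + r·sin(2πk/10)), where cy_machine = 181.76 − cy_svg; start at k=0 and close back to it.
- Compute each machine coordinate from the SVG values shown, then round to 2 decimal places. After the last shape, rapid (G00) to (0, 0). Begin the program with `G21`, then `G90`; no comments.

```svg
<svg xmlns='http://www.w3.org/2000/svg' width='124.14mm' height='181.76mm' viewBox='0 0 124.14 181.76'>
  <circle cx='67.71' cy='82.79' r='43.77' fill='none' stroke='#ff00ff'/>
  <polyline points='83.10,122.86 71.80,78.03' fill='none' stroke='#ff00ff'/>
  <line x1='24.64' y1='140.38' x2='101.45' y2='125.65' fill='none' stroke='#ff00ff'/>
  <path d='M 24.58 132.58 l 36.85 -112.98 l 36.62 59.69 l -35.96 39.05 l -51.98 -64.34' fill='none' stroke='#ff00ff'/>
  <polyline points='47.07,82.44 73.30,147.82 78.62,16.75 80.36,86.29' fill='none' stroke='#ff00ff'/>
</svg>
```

Since the viewBox matches the mm dimensions, user units are millimetres directly. The only transform is the Y-flip y_m = 181.76 − y_svg.

Shape 1 is a circle drawn with `<circle>`. Its stroke #ff00ff means score at S477, F1615. After flipping Y the toolpath is (111.48,98.97) → (103.12,124.70) → (81.24,140.60) → (54.18,140.60) → (32.30,124.70) → (23.94,98.97) → (32.30,73.24) → (54.18,57.34) → (81.24,57.34) → (103.12,73.24) → (111.48,98.97), returning to the start.

Shape 2 is a line segment drawn with `<polyline>`. Its stroke #ff00ff means score at S477, F1615. After flipping Y the toolpath is (83.10,58.90) → (71.80,103.73).

Shape 3 is a line segment drawn with `<line>`. Its stroke #ff00ff means score at S477, F1615. After flipping Y the toolpath is (24.64,41.38) → (101.45,56.11).

Shape 4 is a open polyline drawn with `<path>`. Its stroke #ff00ff means score at S477, F1615. After flipping Y the toolpath is (24.58,49.18) → (61.43,162.16) → (98.05,102.47) → (62.09,63.42) → (10.11,127.76).

Shape 5 is a open polyline drawn with `<polyline>`. Its stroke #ff00ff means score at S477, F1615. After flipping Y the toolpath is (47.07,99.32) → (73.30,33.94) → (78.62,165.01) → (80.36,95.47).

G21
G90
G00 X111.48 Y98.97
M3 S477
G01 X103.12 Y124.70 F1615
G01 X81.24 Y140.60
G01 X54.18 Y140.60
G01 X32.30 Y124.70
G01 X23.94 Y98.97
G01 X32.30 Y73.24
G01 X54.18 Y57.34
G01 X81.24 Y57.34
G01 X103.12 Y73.24
G01 X111.48 Y98.97
M5
G00 X83.10 Y58.90
M3 S477
G01 X71.80 Y103.73 F1615
M5
G00 X24.64 Y41.38
M3 S477
G01 X101.45 Y56.11 F1615
M5
G00 X24.58 Y49.18
M3 S477
G01 X61.43 Y162.16 F1615
G01 X98.05 Y102.47
G01 X62.09 Y63.42
G01 X10.11 Y127.76
M5
G00 X47.07 Y99.32
M3 S477
G01 X73.30 Y33.94 F1615
G01 X78.62 Y165.01
G01 X80.36 Y95.47
M5
G00 X0.00 Y0.00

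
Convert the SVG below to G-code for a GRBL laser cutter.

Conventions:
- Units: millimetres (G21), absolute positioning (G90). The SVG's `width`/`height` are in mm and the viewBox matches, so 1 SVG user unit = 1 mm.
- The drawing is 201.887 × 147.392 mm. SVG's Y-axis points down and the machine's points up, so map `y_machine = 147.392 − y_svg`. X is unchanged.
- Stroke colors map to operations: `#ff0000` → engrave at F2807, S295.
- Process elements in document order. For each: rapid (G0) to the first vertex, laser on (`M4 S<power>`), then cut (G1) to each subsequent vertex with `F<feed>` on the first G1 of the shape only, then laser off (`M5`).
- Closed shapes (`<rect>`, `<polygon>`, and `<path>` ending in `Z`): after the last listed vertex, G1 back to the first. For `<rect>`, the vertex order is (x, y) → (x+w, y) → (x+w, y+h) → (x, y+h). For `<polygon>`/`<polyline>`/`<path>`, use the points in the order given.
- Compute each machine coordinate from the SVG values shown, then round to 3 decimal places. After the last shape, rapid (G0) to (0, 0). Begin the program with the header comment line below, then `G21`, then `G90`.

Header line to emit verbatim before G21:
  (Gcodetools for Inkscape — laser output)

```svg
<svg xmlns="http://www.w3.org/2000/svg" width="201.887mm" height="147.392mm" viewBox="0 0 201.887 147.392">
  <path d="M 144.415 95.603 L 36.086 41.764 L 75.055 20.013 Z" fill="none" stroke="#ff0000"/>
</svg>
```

viewBox `0 0 201.887 147.392` with mm width/height → 1 unit = 1 mm. Flip: y_m = 147.392 − y_svg.

**Shape 1** — `<path>` closed polygon, stroke `#ff0000` → engrave (S295, F2807). Machine vertices: (144.415,51.789) → (36.086,105.628) → (75.055,127.379) → (144.415,51.789). Closed: final G1 returns to the first vertex.

(Gcodetools for Inkscape — laser output)
G21
G90
G0 X144.415 Y51.789
M4 S295
G1 X36.086 Y105.628 F2807
G1 X75.055 Y127.379
G1 X144.415 Y51.789
M5
G0 X0.000 Y0.000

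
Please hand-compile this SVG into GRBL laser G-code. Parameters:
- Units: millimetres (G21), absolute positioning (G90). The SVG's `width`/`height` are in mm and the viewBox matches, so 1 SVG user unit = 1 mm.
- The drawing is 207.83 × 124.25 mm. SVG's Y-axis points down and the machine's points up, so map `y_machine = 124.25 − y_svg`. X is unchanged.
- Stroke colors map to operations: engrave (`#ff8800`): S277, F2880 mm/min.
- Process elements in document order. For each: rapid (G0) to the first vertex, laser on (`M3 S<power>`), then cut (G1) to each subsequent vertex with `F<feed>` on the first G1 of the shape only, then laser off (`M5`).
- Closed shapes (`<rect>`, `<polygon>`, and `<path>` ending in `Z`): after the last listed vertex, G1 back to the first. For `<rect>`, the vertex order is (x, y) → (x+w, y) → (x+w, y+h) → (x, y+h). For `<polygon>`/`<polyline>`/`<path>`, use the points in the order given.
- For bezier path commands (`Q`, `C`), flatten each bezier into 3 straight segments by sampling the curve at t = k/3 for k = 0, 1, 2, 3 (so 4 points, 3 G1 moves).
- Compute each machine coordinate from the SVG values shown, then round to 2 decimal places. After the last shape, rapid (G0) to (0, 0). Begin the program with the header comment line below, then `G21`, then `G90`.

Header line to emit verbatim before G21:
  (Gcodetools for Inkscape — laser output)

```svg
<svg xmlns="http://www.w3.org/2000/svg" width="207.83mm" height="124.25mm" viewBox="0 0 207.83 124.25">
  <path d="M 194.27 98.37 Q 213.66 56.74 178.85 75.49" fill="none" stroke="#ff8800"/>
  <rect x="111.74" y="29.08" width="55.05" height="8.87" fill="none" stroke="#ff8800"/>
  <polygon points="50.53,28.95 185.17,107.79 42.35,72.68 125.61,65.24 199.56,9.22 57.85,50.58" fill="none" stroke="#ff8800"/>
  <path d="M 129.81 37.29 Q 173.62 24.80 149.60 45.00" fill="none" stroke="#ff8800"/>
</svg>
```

(Gcodetools for Inkscape — laser output)
G21
G90
G0 X194.27 Y25.88
M3 S277
G1 X201.17 Y46.92 F2880
G1 X196.03 Y54.55
G1 X178.85 Y48.76
M5
G0 X111.74 Y95.17
M3 S277
G1 X166.79 Y95.17 F2880
G1 X166.79 Y86.30
G1 X111.74 Y86.30
G1 X111.74 Y95.17
M5
G0 X50.53 Y95.30
M3 S277
G1 X185.17 Y16.46 F2880
G1 X42.35 Y51.57
G1 X125.61 Y59.01
G1 X199.56 Y115.03
G1 X57.85 Y73.67
G1 X50.53 Y95.30
M5
G0 X129.81 Y86.96
M3 S277
G1 X151.48 Y91.65 F2880
G1 X158.08 Y89.08
G1 X149.60 Y79.25
M5
G0 X0.00 Y0.00

Since the viewBox matches the mm dimensions, user units are millimetres directly. The only transform is the Y-flip y_m = 124.25 − y_svg.

Shape 1 is a quadratic bezier drawn with `<path>`. Its stroke #ff8800 means engrave at S277, F2880. After flipping Y the toolpath is (194.27,25.88) → (201.17,46.92) → (196.03,54.55) → (178.85,48.76).

Shape 2 is a rectangle drawn with `<rect>`. Its stroke #ff8800 means engrave at S277, F2880. After flipping Y the toolpath is (111.74,95.17) → (166.79,95.17) → (166.79,86.30) → (111.74,86.30) → (111.74,95.17), returning to the start.

Shape 3 is a closed polygon drawn with `<polygon>`. Its stroke #ff8800 means engrave at S277, F2880. After flipping Y the toolpath is (50.53,95.30) → (185.17,16.46) → (42.35,51.57) → (125.61,59.01) → (199.56,115.03) → (57.85,73.67) → (50.53,95.30), returning to the start.

Shape 4 is a quadratic bezier drawn with `<path>`. Its stroke #ff8800 means engrave at S277, F2880. After flipping Y the toolpath is (129.81,86.96) → (151.48,91.65) → (158.08,89.08) → (149.60,79.25).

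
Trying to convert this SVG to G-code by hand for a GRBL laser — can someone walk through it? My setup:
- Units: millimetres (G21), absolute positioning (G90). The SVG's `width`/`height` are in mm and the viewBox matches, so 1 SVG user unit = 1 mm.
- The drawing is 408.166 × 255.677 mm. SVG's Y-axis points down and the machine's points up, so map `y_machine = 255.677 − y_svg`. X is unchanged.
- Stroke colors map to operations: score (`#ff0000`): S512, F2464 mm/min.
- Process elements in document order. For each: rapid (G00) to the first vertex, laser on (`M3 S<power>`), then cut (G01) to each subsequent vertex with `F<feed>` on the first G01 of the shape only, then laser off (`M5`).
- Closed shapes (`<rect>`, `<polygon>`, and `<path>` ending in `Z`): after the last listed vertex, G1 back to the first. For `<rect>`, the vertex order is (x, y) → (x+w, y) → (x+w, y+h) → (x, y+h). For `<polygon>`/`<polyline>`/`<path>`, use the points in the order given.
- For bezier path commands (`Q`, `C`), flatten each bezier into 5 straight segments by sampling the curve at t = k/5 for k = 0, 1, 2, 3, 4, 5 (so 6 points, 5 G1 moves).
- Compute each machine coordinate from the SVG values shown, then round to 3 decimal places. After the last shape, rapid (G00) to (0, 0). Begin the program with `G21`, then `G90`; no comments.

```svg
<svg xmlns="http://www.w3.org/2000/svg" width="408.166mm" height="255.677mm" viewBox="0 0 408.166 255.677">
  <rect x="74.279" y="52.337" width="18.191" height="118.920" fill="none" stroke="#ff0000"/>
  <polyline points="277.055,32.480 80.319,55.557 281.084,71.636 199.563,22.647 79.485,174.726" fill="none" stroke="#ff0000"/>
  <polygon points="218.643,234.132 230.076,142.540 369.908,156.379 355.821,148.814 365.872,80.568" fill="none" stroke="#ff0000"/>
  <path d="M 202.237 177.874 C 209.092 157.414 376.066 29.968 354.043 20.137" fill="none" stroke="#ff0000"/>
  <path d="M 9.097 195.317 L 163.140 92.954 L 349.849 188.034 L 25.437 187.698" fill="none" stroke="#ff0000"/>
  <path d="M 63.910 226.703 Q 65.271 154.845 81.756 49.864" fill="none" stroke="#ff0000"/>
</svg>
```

1 u = 1 mm; y_m = 255.677 − y.

[1] `<rect>` rectangle, #ff0000→score S512 F2464: (74.279,203.340) → (92.470,203.340) → (92.470,84.420) → (74.279,84.420) → (74.279,203.340) (closed)

[2] `<polyline>` open polyline, #ff0000→score S512 F2464: (277.055,223.197) → (80.319,200.120) → (281.084,184.041) → (199.563,233.030) → (79.485,80.951)

[3] `<polygon>` closed polygon, #ff0000→score S512 F2464: (218.643,21.545) → (230.076,113.137) → (369.908,99.298) → (355.821,106.863) → (365.872,175.109) → (218.643,21.545) (closed)

[4] `<path>` cubic bezier, #ff0000→score S512 F2464: (202.237,77.803) → (222.771,101.121) → (264.977,139.334) → (312.095,181.662) → (347.370,217.324) → (354.043,235.540)

[5] `<path>` open polyline, #ff0000→score S512 F2464: (9.097,60.360) → (163.140,162.723) → (349.849,67.643) → (25.437,67.979)

[6] `<path>` quadratic bezier, #ff0000→score S512 F2464: (63.910,28.974) → (65.059,59.042) → (67.419,91.760) → (70.988,127.128) → (75.767,165.146) → (81.756,205.813)

G21
G90
G00 X74.279 Y203.340
M3 S512
G01 X92.470 Y203.340 F2464
G01 X92.470 Y84.420
G01 X74.279 Y84.420
G01 X74.279 Y203.340
M5
G00 X277.055 Y223.197
M3 S512
G01 X80.319 Y200.120 F2464
G01 X281.084 Y184.041
G01 X199.563 Y233.030
G01 X79.485 Y80.951
M5
G00 X218.643 Y21.545
M3 S512
G01 X230.076 Y113.137 F2464
G01 X369.908 Y99.298
G01 X355.821 Y106.863
G01 X365.872 Y175.109
G01 X218.643 Y21.545
M5
G00 X202.237 Y77.803
M3 S512
G01 X222.771 Y101.121 F2464
G01 X264.977 Y139.334
G01 X312.095 Y181.662
G01 X347.370 Y217.324
G01 X354.043 Y235.540
M5
G00 X9.097 Y60.360
M3 S512
G01 X163.140 Y162.723 F2464
G01 X349.849 Y67.643
G01 X25.437 Y67.979
M5
G00 X63.910 Y28.974
M3 S512
G01 X65.059 Y59.042 F2464
G01 X67.419 Y91.760
G01 X70.988 Y127.128
G01 X75.767 Y165.146
G01 X81.756 Y205.813
M5
G00 X0.000 Y0.000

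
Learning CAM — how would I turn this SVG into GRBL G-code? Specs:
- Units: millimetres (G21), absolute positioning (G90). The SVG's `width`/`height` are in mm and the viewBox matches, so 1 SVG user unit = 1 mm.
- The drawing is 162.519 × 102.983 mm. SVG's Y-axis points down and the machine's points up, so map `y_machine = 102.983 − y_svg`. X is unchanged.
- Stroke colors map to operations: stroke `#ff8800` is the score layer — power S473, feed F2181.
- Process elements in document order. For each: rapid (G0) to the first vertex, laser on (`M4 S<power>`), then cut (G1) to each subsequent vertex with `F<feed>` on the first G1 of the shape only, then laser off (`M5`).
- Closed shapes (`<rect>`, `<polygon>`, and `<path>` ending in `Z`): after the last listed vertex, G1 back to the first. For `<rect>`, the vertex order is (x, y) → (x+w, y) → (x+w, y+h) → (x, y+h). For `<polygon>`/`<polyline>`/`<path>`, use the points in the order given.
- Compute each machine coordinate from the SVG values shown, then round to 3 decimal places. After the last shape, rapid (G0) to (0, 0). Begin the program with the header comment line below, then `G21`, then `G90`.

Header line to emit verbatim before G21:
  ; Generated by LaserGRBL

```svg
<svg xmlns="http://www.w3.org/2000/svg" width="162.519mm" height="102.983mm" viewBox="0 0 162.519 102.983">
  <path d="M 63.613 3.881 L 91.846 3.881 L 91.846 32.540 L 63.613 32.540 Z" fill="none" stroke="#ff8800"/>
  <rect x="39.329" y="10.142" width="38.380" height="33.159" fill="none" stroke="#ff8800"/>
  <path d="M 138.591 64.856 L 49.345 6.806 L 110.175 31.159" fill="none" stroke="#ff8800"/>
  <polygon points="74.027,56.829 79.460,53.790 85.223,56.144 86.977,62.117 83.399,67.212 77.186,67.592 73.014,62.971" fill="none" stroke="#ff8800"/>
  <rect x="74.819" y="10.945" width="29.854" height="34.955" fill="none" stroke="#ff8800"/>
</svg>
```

; Generated by LaserGRBL
G21
G90
G0 X63.613 Y99.102
M4 S473
G1 X91.846 Y99.102 F2181
G1 X91.846 Y70.443
G1 X63.613 Y70.443
G1 X63.613 Y99.102
M5
G0 X39.329 Y92.841
M4 S473
G1 X77.709 Y92.841 F2181
G1 X77.709 Y59.682
G1 X39.329 Y59.682
G1 X39.329 Y92.841
M5
G0 X138.591 Y38.127
M4 S473
G1 X49.345 Y96.177 F2181
G1 X110.175 Y71.824
M5
G0 X74.027 Y46.154
M4 S473
G1 X79.460 Y49.193 F2181
G1 X85.223 Y46.839
G1 X86.977 Y40.866
G1 X83.399 Y35.771
G1 X77.186 Y35.391
G1 X73.014 Y40.012
G1 X74.027 Y46.154
M5
G0 X74.819 Y92.038
M4 S473
G1 X104.673 Y92.038 F2181
G1 X104.673 Y57.083
G1 X74.819 Y57.083
G1 X74.819 Y92.038
M5
G0 X0.000 Y0.000

1 u = 1 mm; y_m = 102.983 − y.

[1] `<path>` rectangle, #ff8800→score S473 F2181: (63.613,99.102) → (91.846,99.102) → (91.846,70.443) → (63.613,70.443) → (63.613,99.102) (closed)

[2] `<rect>` rectangle, #ff8800→score S473 F2181: (39.329,92.841) → (77.709,92.841) → (77.709,59.682) → (39.329,59.682) → (39.329,92.841) (closed)

[3] `<path>` open polyline, #ff8800→score S473 F2181: (138.591,38.127) → (49.345,96.177) → (110.175,71.824)

[4] `<polygon>` regular polygon, #ff8800→score S473 F2181: (74.027,46.154) → (79.460,49.193) → (85.223,46.839) → (86.977,40.866) → (83.399,35.771) → (77.186,35.391) → (73.014,40.012) → (74.027,46.154) (closed)

[5] `<rect>` rectangle, #ff8800→score S473 F2181: (74.819,92.038) → (104.673,92.038) → (104.673,57.083) → (74.819,57.083) → (74.819,92.038) (closed)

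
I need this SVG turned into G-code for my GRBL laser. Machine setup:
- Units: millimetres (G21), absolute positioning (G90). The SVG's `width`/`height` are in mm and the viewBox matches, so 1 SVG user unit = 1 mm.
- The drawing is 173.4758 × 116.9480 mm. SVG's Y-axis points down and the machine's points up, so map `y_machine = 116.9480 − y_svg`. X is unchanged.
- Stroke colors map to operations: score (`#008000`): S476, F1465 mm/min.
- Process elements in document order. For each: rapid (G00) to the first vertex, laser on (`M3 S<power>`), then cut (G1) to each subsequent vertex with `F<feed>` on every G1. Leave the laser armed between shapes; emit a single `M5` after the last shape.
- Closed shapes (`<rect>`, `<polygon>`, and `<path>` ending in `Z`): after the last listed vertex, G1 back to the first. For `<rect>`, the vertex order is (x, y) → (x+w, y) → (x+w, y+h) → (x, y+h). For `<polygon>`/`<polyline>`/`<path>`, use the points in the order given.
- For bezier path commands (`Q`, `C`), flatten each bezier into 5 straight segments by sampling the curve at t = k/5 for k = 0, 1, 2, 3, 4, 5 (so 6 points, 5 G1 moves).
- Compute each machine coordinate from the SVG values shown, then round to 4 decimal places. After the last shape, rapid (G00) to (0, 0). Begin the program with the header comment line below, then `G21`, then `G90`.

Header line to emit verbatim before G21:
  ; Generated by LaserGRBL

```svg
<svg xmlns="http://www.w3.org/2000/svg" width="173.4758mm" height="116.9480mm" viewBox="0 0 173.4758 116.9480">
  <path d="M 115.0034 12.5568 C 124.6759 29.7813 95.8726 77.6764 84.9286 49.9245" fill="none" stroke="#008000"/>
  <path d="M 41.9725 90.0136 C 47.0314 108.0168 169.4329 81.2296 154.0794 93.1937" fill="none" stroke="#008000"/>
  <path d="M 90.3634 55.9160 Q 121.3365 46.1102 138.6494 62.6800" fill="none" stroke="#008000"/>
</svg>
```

viewBox `0 0 173.4758 116.9480` with mm width/height → 1 unit = 1 mm. Flip: y_m = 116.9480 − y_svg.

**Shape 1** — `<path>` cubic bezier, stroke `#008000` → score (S476, F1465). Control points (SVG): P0=(115.0034,12.5568), P1=(124.6759,29.7813), P2=(95.8726,77.6764), P3=(84.9286,49.9245); sampled at t=k/5. Machine vertices: (115.0034,104.3912) → (116.6405,91.2266) → (111.7475,75.8042) → (103.0284,63.2275) → (93.1874,58.5995) → (84.9286,67.0235). Open path.

**Shape 2** — `<path>` cubic bezier, stroke `#008000` → score (S476, F1465). Control points (SVG): P0=(41.9725,90.0136), P1=(47.0314,108.0168), P2=(169.4329,81.2296), P3=(154.0794,93.1937); sampled at t=k/5. Machine vertices: (41.9725,26.9344) → (57.0482,20.8390) → (88.0414,21.4833) → (122.7074,24.8573) → (148.8017,26.9509) → (154.0794,23.7543). Open path.

**Shape 3** — `<path>` quadratic bezier, stroke `#008000` → score (S476, F1465). Control points (SVG): P0=(90.3634,55.9160), P1=(121.3365,46.1102), P2=(138.6494,62.6800); sampled at t=k/5. Machine vertices: (90.3634,61.0320) → (102.2062,63.8993) → (112.9562,64.6565) → (122.6134,63.3037) → (131.1778,59.8409) → (138.6494,54.2680). Open path.

; Generated by LaserGRBL
G21
G90
G00 X115.0034 Y104.3912
M3 S476
G1 X116.6405 Y91.2266 F1465
G1 X111.7475 Y75.8042 F1465
G1 X103.0284 Y63.2275 F1465
G1 X93.1874 Y58.5995 F1465
G1 X84.9286 Y67.0235 F1465
G00 X41.9725 Y26.9344
M3 S476
G1 X57.0482 Y20.8390 F1465
G1 X88.0414 Y21.4833 F1465
G1 X122.7074 Y24.8573 F1465
G1 X148.8017 Y26.9509 F1465
G1 X154.0794 Y23.7543 F1465
G00 X90.3634 Y61.0320
M3 S476
G1 X102.2062 Y63.8993 F1465
G1 X112.9562 Y64.6565 F1465
G1 X122.6134 Y63.3037 F1465
G1 X131.1778 Y59.8409 F1465
G1 X138.6494 Y54.2680 F1465
M5
G00 X0.0000 Y0.0000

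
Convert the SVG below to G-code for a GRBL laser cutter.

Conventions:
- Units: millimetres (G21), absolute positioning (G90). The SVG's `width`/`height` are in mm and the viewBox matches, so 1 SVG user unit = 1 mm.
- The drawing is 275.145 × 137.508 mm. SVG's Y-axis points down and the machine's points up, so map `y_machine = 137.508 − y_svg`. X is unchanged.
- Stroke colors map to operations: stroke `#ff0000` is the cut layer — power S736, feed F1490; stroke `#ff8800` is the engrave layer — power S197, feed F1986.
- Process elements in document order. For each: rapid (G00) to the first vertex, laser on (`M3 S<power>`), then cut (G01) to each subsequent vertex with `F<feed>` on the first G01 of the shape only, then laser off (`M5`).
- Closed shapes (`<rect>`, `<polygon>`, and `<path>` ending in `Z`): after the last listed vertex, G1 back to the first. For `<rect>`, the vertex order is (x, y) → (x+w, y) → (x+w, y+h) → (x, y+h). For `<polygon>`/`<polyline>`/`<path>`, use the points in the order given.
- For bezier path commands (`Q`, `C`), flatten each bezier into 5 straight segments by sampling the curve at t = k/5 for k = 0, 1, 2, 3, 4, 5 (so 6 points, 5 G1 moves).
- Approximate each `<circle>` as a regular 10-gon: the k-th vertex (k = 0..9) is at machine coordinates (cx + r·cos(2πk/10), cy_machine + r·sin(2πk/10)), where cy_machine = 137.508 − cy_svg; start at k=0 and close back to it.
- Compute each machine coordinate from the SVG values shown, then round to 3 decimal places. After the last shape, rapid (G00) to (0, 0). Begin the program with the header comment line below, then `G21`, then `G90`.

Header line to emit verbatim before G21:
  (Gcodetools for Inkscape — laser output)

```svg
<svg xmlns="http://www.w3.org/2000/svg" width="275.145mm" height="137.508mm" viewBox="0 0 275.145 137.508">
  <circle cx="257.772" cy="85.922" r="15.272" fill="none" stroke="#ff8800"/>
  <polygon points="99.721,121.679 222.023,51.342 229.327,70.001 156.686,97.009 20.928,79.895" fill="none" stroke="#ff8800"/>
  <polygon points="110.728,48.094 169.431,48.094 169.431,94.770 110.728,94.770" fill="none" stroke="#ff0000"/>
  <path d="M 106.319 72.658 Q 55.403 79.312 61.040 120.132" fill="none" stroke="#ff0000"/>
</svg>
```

viewBox `0 0 275.145 137.508` with mm width/height → 1 unit = 1 mm. Flip: y_m = 137.508 − y_svg.

**Shape 1** — `<circle>` circle, stroke `#ff8800` → engrave (S197, F1986). Machine vertices: (273.044,51.586) → (270.127,60.563) → (262.491,66.111) → (253.053,66.111) → (245.417,60.563) → (242.500,51.586) → (245.417,42.609) → (253.053,37.061) → (262.491,37.061) → (270.127,42.609) → (273.044,51.586). Closed: final G1 returns to the first vertex.

**Shape 2** — `<polygon>` closed polygon, stroke `#ff8800` → engrave (S197, F1986). Machine vertices: (99.721,15.829) → (222.023,86.166) → (229.327,67.507) → (156.686,40.499) → (20.928,57.613) → (99.721,15.829). Closed: final G1 returns to the first vertex.

**Shape 3** — `<polygon>` rectangle, stroke `#ff0000` → cut (S736, F1490). Machine vertices: (110.728,89.414) → (169.431,89.414) → (169.431,42.738) → (110.728,42.738) → (110.728,89.414). Closed: final G1 returns to the first vertex.

**Shape 4** — `<path>` quadratic bezier, stroke `#ff0000` → cut (S736, F1490). Control points (SVG): P0=(106.319,72.658), P1=(55.403,79.312), P2=(61.040,120.132); sampled at t=k/5. Machine vertices: (106.319,64.850) → (88.215,60.822) → (74.635,54.060) → (65.579,44.565) → (61.047,32.337) → (61.040,17.376). Open path.

(Gcodetools for Inkscape — laser output)
G21
G90
G00 X273.044 Y51.586
M3 S197
G01 X270.127 Y60.563 F1986
G01 X262.491 Y66.111
G01 X253.053 Y66.111
G01 X245.417 Y60.563
G01 X242.500 Y51.586
G01 X245.417 Y42.609
G01 X253.053 Y37.061
G01 X262.491 Y37.061
G01 X270.127 Y42.609
G01 X273.044 Y51.586
M5
G00 X99.721 Y15.829
M3 S197
G01 X222.023 Y86.166 F1986
G01 X229.327 Y67.507
G01 X156.686 Y40.499
G01 X20.928 Y57.613
G01 X99.721 Y15.829
M5
G00 X110.728 Y89.414
M3 S736
G01 X169.431 Y89.414 F1490
G01 X169.431 Y42.738
G01 X110.728 Y42.738
G01 X110.728 Y89.414
M5
G00 X106.319 Y64.850
M3 S736
G01 X88.215 Y60.822 F1490
G01 X74.635 Y54.060
G01 X65.579 Y44.565
G01 X61.047 Y32.337
G01 X61.040 Y17.376
M5
G00 X0.000 Y0.000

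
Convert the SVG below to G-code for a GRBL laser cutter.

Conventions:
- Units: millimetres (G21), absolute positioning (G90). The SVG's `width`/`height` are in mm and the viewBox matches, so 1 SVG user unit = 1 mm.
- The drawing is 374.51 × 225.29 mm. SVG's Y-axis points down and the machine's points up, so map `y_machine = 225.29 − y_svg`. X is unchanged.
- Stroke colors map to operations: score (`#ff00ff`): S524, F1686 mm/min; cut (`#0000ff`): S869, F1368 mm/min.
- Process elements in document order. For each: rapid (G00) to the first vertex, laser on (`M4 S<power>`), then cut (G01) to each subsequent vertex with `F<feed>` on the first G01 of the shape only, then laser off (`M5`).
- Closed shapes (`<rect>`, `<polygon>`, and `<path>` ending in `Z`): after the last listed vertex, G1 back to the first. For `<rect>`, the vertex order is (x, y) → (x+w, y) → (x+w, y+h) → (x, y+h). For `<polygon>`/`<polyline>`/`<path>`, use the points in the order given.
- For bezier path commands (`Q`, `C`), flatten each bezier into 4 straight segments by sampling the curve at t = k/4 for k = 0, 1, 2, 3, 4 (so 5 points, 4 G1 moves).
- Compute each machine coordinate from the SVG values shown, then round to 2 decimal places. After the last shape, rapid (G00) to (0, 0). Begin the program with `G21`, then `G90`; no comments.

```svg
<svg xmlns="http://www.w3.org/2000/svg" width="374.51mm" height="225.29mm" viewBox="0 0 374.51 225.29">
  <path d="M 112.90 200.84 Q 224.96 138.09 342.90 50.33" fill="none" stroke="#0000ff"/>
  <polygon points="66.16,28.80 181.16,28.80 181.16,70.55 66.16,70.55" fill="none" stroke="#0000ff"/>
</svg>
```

G21
G90
G00 X112.90 Y24.45
M4 S869
G01 X169.30 Y57.39 F1368
G01 X226.43 Y93.45
G01 X284.30 Y132.64
G01 X342.90 Y174.96
M5
G00 X66.16 Y196.49
M4 S869
G01 X181.16 Y196.49 F1368
G01 X181.16 Y154.74
G01 X66.16 Y154.74
G01 X66.16 Y196.49
M5
G00 X0.00 Y0.00

viewBox `0 0 374.51 225.29` with mm width/height → 1 unit = 1 mm. Flip: y_m = 225.29 − y_svg.

**Shape 1** — `<path>` quadratic bezier, stroke `#0000ff` → cut (S869, F1368). Control points (SVG): P0=(112.90,200.84), P1=(224.96,138.09), P2=(342.90,50.33); sampled at t=k/4. Machine vertices: (112.90,24.45) → (169.30,57.39) → (226.43,93.45) → (284.30,132.64) → (342.90,174.96). Open path.

**Shape 2** — `<polygon>` rectangle, stroke `#0000ff` → cut (S869, F1368). Machine vertices: (66.16,196.49) → (181.16,196.49) → (181.16,154.74) → (66.16,154.74) → (66.16,196.49). Closed: final G1 returns to the first vertex.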